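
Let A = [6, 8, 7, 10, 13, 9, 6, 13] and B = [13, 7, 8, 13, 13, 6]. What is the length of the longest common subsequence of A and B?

3

A longest common subsequence is 8, 13, 6 (length 3); the LCS DP confirms no longer common subsequence exists.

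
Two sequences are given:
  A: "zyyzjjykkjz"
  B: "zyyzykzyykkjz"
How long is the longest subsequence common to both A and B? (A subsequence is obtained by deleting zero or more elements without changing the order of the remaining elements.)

9

Backtracking the LCS table gives one alignment: z (A1,B1) → y (A2,B3) → y (A3,B5) → z (A4,B7) → y (A7,B9) → k (A8,B10) → k (A9,B11) → j (A10,B12) → z (A11,B13).
So the longest common subsequence has length 9.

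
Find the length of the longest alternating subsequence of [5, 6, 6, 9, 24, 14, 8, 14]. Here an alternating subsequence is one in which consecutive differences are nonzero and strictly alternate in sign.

4

A longest alternating subsequence is 5, 9, 8, 14 (positions 1,4,7,8); its 3 consecutive differences strictly alternate in sign, and length 4 is optimal.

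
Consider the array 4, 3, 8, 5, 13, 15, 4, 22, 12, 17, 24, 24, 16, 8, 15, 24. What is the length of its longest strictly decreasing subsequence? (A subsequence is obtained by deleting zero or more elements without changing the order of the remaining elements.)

Let dp[i] be the longest decreasing subsequence ending at position i. Then dp = [1, 2, 1, 2, 1, 1, 3, 1, 2, 2, 1, 1, 3, 4, 4, 1].
The maximum is 4; one witness is 22, 17, 16, 8 at positions 8,10,13,14.

4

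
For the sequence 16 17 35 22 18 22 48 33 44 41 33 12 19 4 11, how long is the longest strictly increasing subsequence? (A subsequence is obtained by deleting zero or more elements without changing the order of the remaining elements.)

6

Scanning left to right, the best length ending at each element is: 16→1, 17→2, 35→3, 22→3, 18→3, 22→4, 48→5, 33→5, 44→6, 41→6, 33→5, 12→1, 19→4, 4→1, 11→2.
So the longest increasing subsequence has length 6, e.g. 16, 17, 18, 22, 33, 44.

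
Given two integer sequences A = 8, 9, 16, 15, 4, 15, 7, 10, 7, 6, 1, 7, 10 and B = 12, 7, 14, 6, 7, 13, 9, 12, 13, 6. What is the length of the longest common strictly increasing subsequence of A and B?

2

For each value that appears in both, track the longest common increasing run ending there.
The best achievable length is 2; one witness is 6, 7 (A-positions 10,12, B-positions 4,5).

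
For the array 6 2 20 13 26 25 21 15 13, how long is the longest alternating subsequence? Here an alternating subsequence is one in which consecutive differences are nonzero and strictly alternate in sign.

A longest alternating subsequence is 6, 2, 20, 13, 26, 25 (positions 1,2,3,4,5,6); its 5 consecutive differences strictly alternate in sign, and length 6 is optimal.

6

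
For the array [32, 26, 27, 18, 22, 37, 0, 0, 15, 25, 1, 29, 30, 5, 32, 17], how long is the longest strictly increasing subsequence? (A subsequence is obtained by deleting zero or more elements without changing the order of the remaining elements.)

One longest increasing subsequence is 18, 22, 25, 29, 30, 32 (positions 4,5,10,12,13,15), of length 6; no longer one exists.

6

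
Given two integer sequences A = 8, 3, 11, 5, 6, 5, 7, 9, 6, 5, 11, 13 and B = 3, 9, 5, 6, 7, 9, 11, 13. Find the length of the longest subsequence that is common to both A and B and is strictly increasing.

7

A longest common strictly increasing subsequence is 3, 5, 6, 7, 9, 11, 13 (length 7); it appears in order in both A and B, and no longer such subsequence exists.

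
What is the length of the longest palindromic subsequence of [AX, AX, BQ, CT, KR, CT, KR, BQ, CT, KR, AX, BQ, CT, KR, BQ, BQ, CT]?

9

One longest palindromic subsequence is CT KR CT BQ AX BQ CT KR CT (positions 4,5,6,8,11,12,13,14,17); it reads the same forward and backward, and the interval DP gives dp[1][17] = 9.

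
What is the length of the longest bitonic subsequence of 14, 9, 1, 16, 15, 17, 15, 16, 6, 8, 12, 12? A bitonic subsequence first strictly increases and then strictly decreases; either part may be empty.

One longest bitonic subsequence is 14, 16, 17, 16, 12 (positions 1,4,6,8,12): it rises to 17 then falls. Length 5 is optimal.

5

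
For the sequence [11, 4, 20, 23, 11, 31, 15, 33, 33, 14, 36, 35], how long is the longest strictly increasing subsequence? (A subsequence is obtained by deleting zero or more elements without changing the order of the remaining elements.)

Scanning left to right, the best length ending at each element is: 11→1, 4→1, 20→2, 23→3, 11→2, 31→4, 15→3, 33→5, 33→5, 14→3, 36→6, 35→6.
So the longest increasing subsequence has length 6, e.g. 11, 20, 23, 31, 33, 36.

6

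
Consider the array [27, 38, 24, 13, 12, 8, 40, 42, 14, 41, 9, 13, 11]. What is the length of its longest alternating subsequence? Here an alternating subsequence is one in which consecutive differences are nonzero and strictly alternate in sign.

9

Track the best alternating length ending on an up-step vs a down-step at each position: up/down = 1/1, 2/1, 1/3, 1/3, 1/3, 1/3, 4/1, 4/1, 4/5, 6/5, 4/7, 8/7, 8/9.
The maximum over both is 9; one such subsequence is 27, 38, 24, 40, 14, 41, 9, 13, 11.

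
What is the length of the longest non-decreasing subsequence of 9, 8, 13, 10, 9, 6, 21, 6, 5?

3

One longest non-decreasing subsequence is 9, 13, 21 (positions 1,3,7), of length 3; no longer one exists.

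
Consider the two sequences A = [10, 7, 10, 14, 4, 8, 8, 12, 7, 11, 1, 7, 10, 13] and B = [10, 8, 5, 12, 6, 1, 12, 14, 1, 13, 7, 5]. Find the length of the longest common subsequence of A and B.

A longest common subsequence is 10, 8, 12, 1, 7 (length 5); the LCS DP confirms no longer common subsequence exists.

5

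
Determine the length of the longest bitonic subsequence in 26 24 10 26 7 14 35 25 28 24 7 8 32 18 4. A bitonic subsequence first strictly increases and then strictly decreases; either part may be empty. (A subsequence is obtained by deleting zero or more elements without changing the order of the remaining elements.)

One longest bitonic subsequence is 24, 26, 35, 28, 24, 18, 4 (positions 2,4,7,9,10,14,15): it rises to 35 then falls. Length 7 is optimal.

7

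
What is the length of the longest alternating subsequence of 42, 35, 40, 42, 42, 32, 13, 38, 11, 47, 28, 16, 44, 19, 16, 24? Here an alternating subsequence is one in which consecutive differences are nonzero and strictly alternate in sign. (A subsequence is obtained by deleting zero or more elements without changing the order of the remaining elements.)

11

A longest alternating subsequence is 42, 35, 40, 32, 38, 11, 47, 28, 44, 19, 24 (positions 1,2,3,6,8,9,10,11,13,14,16); its 10 consecutive differences strictly alternate in sign, and length 11 is optimal.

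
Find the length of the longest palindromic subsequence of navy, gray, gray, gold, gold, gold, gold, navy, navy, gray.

Using dp[i][j] = 2 + dp[i+1][j−1] if the ends match, else max(dp[i+1][j], dp[i][j−1]):
dp[1][10] = 6. A witness is gray gold gold gold gold gray at positions 2,4,5,6,7,10.

6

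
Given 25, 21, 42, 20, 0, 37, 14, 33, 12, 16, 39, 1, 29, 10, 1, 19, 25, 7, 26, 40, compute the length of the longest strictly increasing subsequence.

7

Scanning left to right, the best length ending at each element is: 25→1, 21→1, 42→2, 20→1, 0→1, 37→2, 14→2, 33→3, 12→2, 16→3, 39→4, 1→2, 29→4, 10→3, 1→2, 19→4, 25→5, 7→3, 26→6, 40→7.
So the longest increasing subsequence has length 7, e.g. 0, 14, 16, 19, 25, 26, 40.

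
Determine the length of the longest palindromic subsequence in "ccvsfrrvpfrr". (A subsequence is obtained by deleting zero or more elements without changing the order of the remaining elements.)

One longest palindromic subsequence is rrfrr (positions 6,7,10,11,12); it reads the same forward and backward, and the interval DP gives dp[1][12] = 5.

5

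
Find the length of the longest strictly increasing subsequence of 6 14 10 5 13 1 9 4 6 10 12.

Let dp[i] be the longest increasing subsequence ending at position i. Then dp = [1, 2, 2, 1, 3, 1, 2, 2, 3, 4, 5].
The maximum is 5; one witness is 1, 4, 6, 10, 12 at positions 6,8,9,10,11.

5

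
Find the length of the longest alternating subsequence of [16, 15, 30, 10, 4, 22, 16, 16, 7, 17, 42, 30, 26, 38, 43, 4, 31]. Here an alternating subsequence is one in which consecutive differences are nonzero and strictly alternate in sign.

11

A longest alternating subsequence is 16, 15, 30, 10, 22, 16, 42, 30, 38, 4, 31 (positions 1,2,3,4,6,7,11,12,14,16,17); its 10 consecutive differences strictly alternate in sign, and length 11 is optimal.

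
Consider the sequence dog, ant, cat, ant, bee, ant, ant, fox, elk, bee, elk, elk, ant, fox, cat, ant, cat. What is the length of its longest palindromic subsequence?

Using dp[i][j] = 2 + dp[i+1][j−1] if the ends match, else max(dp[i+1][j], dp[i][j−1]):
dp[1][17] = 10. A witness is ant cat ant bee ant ant bee ant cat ant at positions 2,3,4,5,6,7,10,13,15,16.

10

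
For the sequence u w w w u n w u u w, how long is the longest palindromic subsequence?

6

Using dp[i][j] = 2 + dp[i+1][j−1] if the ends match, else max(dp[i+1][j], dp[i][j−1]):
dp[1][10] = 6. A witness is uwwwwu at positions 1,2,3,4,7,9.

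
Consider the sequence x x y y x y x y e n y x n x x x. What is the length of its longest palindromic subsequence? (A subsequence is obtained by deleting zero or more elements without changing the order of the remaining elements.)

One longest palindromic subsequence is xxxxynyxxxx (positions 1,2,5,7,8,10,11,12,14,15,16); it reads the same forward and backward, and the interval DP gives dp[1][16] = 11.

11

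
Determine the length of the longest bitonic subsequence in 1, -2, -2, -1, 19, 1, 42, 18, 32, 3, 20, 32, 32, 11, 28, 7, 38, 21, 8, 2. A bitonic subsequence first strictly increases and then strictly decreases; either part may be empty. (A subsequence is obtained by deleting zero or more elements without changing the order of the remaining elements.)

10

Let inc[i] be the LIS ending at i and dec[i] the longest strictly decreasing subsequence starting at i. inc = [1, 1, 1, 2, 3, 3, 4, 4, 5, 4, 5, 6, 6, 5, 6, 5, 7, 6, 6, 4], dec = [2, 1, 1, 1, 5, 1, 6, 4, 5, 2, 4, 5, 5, 3, 4, 2, 4, 3, 2, 1].
max_i inc[i]+dec[i]−1 = 10, with one witness -2, -1, 1, 18, 20, 32, 28, 21, 8, 2.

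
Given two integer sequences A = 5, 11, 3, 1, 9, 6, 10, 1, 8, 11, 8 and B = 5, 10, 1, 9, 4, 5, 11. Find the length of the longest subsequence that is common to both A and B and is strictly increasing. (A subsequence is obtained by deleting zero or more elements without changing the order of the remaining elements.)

A longest common strictly increasing subsequence is 5, 10, 11 (length 3); it appears in order in both A and B, and no longer such subsequence exists.

3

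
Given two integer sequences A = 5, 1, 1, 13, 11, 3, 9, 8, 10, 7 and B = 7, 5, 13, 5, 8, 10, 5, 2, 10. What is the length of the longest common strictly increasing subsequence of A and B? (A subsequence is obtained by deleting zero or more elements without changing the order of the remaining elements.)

3

A longest common strictly increasing subsequence is 5, 8, 10 (length 3); it appears in order in both A and B, and no longer such subsequence exists.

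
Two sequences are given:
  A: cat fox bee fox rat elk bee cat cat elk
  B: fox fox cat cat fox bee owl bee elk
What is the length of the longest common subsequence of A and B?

5

A longest common subsequence is cat, fox, bee, bee, elk (length 5); the LCS DP confirms no longer common subsequence exists.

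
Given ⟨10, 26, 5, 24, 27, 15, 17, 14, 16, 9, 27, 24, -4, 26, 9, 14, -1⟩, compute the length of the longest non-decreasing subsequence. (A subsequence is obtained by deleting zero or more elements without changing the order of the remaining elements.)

5

Let dp[i] be the longest non-decreasing subsequence ending at position i. Then dp = [1, 2, 1, 2, 3, 2, 3, 2, 3, 2, 4, 4, 1, 5, 3, 4, 2].
The maximum is 5; one witness is 10, 15, 17, 24, 26 at positions 1,6,7,12,14.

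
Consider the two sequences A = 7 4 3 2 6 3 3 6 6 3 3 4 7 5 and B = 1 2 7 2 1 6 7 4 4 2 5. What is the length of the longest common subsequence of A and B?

5

Backtracking the LCS table gives one alignment: 7 (A1,B3) → 2 (A4,B4) → 6 (A5,B6) → 4 (A12,B9) → 5 (A14,B11).
So the longest common subsequence has length 5.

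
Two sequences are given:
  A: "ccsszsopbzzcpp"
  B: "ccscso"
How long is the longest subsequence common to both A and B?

Backtracking the LCS table gives one alignment: c (A1,B1) → c (A2,B2) → s (A3,B3) → s (A6,B5) → o (A7,B6).
So the longest common subsequence has length 5.

5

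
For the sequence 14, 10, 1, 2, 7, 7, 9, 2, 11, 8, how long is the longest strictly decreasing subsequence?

Scanning left to right, the best length ending at each element is: 14→1, 10→2, 1→3, 2→3, 7→3, 7→3, 9→3, 2→4, 11→2, 8→4.
So the longest decreasing subsequence has length 4, e.g. 14, 10, 7, 2.

4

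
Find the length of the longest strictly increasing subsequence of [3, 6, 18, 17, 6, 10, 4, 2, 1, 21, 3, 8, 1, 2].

4

Scanning left to right, the best length ending at each element is: 3→1, 6→2, 18→3, 17→3, 6→2, 10→3, 4→2, 2→1, 1→1, 21→4, 3→2, 8→3, 1→1, 2→2.
So the longest increasing subsequence has length 4, e.g. 3, 6, 18, 21.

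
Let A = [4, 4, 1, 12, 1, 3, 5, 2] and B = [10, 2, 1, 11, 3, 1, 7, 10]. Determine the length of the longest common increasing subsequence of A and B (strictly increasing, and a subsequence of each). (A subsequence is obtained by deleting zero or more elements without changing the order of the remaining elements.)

For each value that appears in both, track the longest common increasing run ending there.
The best achievable length is 2; one witness is 1, 3 (A-positions 3,6, B-positions 3,5).

2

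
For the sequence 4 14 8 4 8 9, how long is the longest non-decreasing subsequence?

4

Let dp[i] be the longest non-decreasing subsequence ending at position i. Then dp = [1, 2, 2, 2, 3, 4].
The maximum is 4; one witness is 4, 8, 8, 9 at positions 1,3,5,6.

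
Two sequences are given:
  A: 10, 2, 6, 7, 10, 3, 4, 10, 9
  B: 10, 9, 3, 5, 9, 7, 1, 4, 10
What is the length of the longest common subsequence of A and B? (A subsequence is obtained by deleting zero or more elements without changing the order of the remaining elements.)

Backtracking the LCS table gives one alignment: 10 (A1,B1) → 7 (A4,B6) → 4 (A7,B8) → 10 (A8,B9).
So the longest common subsequence has length 4.

4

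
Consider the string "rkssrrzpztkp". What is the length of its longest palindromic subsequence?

One longest palindromic subsequence is kzpzk (positions 2,7,8,9,11); it reads the same forward and backward, and the interval DP gives dp[1][12] = 5.

5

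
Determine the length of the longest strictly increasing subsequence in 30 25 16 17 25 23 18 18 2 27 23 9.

One longest increasing subsequence is 16, 17, 25, 27 (positions 3,4,5,10), of length 4; no longer one exists.

4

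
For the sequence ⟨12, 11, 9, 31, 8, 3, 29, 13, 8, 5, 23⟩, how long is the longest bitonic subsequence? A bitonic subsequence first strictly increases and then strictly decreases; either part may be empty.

6

One longest bitonic subsequence is 12, 31, 29, 13, 8, 5 (positions 1,4,7,8,9,10): it rises to 31 then falls. Length 6 is optimal.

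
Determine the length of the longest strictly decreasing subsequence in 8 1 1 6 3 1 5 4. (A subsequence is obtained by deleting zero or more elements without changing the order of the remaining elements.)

4

One longest decreasing subsequence is 8, 6, 3, 1 (positions 1,4,5,6), of length 4; no longer one exists.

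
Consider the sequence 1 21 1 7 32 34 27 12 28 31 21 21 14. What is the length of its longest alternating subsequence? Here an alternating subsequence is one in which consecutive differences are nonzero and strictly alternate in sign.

Track the best alternating length ending on an up-step vs a down-step at each position: up/down = 1/1, 2/1, 1/3, 4/3, 4/1, 4/1, 4/5, 4/5, 6/5, 6/5, 6/7, 6/7, 6/7.
The maximum over both is 7; one such subsequence is 1, 21, 1, 32, 27, 28, 21.

7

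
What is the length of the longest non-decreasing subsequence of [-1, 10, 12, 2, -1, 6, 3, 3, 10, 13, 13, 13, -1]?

8

Scanning left to right, the best length ending at each element is: -1→1, 10→2, 12→3, 2→2, -1→2, 6→3, 3→3, 3→4, 10→5, 13→6, 13→7, 13→8, -1→3.
So the longest non-decreasing subsequence has length 8, e.g. -1, 2, 3, 3, 10, 13, 13, 13.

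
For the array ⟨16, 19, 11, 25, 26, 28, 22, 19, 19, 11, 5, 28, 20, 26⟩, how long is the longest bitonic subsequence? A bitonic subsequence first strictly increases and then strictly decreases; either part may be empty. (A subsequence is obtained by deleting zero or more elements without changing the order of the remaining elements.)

Let inc[i] be the LIS ending at i and dec[i] the longest strictly decreasing subsequence starting at i. inc = [1, 2, 1, 3, 4, 5, 3, 2, 2, 1, 1, 5, 3, 4], dec = [3, 3, 2, 5, 5, 5, 4, 3, 3, 2, 1, 2, 1, 1].
max_i inc[i]+dec[i]−1 = 9, with one witness 16, 19, 25, 26, 28, 22, 19, 11, 5.

9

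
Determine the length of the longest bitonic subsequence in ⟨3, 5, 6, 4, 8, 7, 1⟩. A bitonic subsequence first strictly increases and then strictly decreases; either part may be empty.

6

One longest bitonic subsequence is 3, 5, 6, 8, 7, 1 (positions 1,2,3,5,6,7): it rises to 8 then falls. Length 6 is optimal.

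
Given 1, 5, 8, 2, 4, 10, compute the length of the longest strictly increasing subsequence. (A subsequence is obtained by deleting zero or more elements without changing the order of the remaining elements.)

One longest increasing subsequence is 1, 5, 8, 10 (positions 1,2,3,6), of length 4; no longer one exists.

4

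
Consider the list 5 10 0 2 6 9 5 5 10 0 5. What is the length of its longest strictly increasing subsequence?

5

One longest increasing subsequence is 0, 2, 6, 9, 10 (positions 3,4,5,6,9), of length 5; no longer one exists.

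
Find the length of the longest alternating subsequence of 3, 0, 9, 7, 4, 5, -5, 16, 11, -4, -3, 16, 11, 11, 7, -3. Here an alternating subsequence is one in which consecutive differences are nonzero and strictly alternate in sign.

10

A longest alternating subsequence is 3, 0, 9, 4, 5, -5, 16, 11, 16, 11 (positions 1,2,3,5,6,7,8,9,12,13); its 9 consecutive differences strictly alternate in sign, and length 10 is optimal.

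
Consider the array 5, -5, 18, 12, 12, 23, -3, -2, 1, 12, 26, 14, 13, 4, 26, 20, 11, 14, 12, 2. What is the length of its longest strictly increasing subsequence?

7

Let dp[i] be the longest increasing subsequence ending at position i. Then dp = [1, 1, 2, 2, 2, 3, 2, 3, 4, 5, 6, 6, 6, 5, 7, 7, 6, 7, 7, 5].
The maximum is 7; one witness is -5, -3, -2, 1, 12, 14, 26 at positions 2,7,8,9,10,12,15.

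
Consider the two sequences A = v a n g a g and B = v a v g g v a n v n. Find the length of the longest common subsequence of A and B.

Backtracking the LCS table gives one alignment: v (A1,B1) → a (A2,B2) → g (A4,B5) → a (A5,B7).
So the longest common subsequence has length 4.

4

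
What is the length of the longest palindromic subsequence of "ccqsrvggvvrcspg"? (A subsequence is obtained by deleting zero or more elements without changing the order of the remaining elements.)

8

One longest palindromic subsequence is srvggvrs (positions 4,5,6,7,8,10,11,13); it reads the same forward and backward, and the interval DP gives dp[1][15] = 8.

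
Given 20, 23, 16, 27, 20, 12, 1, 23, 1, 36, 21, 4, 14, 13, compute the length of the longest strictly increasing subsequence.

4

Scanning left to right, the best length ending at each element is: 20→1, 23→2, 16→1, 27→3, 20→2, 12→1, 1→1, 23→3, 1→1, 36→4, 21→3, 4→2, 14→3, 13→3.
So the longest increasing subsequence has length 4, e.g. 20, 23, 27, 36.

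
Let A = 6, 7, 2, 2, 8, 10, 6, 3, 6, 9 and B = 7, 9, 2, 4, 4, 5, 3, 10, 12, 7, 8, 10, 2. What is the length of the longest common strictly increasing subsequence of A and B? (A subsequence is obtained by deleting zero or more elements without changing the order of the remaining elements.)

3

For each value that appears in both, track the longest common increasing run ending there.
The best achievable length is 3; one witness is 7, 8, 10 (A-positions 2,5,6, B-positions 1,11,12).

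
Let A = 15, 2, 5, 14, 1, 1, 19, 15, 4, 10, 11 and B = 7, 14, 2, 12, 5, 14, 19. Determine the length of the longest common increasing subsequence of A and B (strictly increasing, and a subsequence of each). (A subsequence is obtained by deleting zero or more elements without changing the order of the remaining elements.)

4

For each value that appears in both, track the longest common increasing run ending there.
The best achievable length is 4; one witness is 2, 5, 14, 19 (A-positions 2,3,4,7, B-positions 3,5,6,7).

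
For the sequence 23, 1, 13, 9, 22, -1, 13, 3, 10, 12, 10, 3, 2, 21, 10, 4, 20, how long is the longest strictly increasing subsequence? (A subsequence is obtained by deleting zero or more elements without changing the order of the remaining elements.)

5

Let dp[i] be the longest increasing subsequence ending at position i. Then dp = [1, 1, 2, 2, 3, 1, 3, 2, 3, 4, 3, 2, 2, 5, 3, 3, 5].
The maximum is 5; one witness is 1, 9, 10, 12, 21 at positions 2,4,9,10,14.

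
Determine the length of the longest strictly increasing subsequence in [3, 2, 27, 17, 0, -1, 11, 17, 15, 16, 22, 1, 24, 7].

6

Scanning left to right, the best length ending at each element is: 3→1, 2→1, 27→2, 17→2, 0→1, -1→1, 11→2, 17→3, 15→3, 16→4, 22→5, 1→2, 24→6, 7→3.
So the longest increasing subsequence has length 6, e.g. 3, 11, 15, 16, 22, 24.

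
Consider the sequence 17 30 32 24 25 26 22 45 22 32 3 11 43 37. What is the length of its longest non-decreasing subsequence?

Let dp[i] be the longest non-decreasing subsequence ending at position i. Then dp = [1, 2, 3, 2, 3, 4, 2, 5, 3, 5, 1, 2, 6, 6].
The maximum is 6; one witness is 17, 24, 25, 26, 32, 43 at positions 1,4,5,6,10,13.

6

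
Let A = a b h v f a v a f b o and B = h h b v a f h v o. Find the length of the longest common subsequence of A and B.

5

Backtracking the LCS table gives one alignment: b (A2,B3) → v (A4,B4) → f (A5,B6) → v (A7,B8) → o (A11,B9).
So the longest common subsequence has length 5.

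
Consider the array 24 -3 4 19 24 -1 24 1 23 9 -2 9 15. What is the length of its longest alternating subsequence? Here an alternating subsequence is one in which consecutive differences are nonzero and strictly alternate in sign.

9

A longest alternating subsequence is 24, -3, 4, -1, 24, 1, 23, -2, 9 (positions 1,2,3,6,7,8,9,11,12); its 8 consecutive differences strictly alternate in sign, and length 9 is optimal.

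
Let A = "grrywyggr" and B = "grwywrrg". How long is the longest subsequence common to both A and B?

5

A longest common subsequence is grywg (length 5); the LCS DP confirms no longer common subsequence exists.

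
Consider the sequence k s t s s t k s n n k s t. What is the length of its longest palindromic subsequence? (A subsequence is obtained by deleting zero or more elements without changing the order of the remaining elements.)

One longest palindromic subsequence is tsknnkst (positions 3,4,7,9,10,11,12,13); it reads the same forward and backward, and the interval DP gives dp[1][13] = 8.

8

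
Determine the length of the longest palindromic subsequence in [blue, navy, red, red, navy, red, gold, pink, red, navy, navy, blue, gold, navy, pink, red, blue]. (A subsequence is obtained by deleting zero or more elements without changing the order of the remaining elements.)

10

One longest palindromic subsequence is blue red navy gold navy navy gold navy red blue (positions 1,3,5,7,10,11,13,14,16,17); it reads the same forward and backward, and the interval DP gives dp[1][17] = 10.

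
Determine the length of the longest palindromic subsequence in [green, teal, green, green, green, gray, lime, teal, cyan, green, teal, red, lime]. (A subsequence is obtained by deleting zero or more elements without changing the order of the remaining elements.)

One longest palindromic subsequence is green teal green green green teal green (positions 1,2,3,4,5,8,10); it reads the same forward and backward, and the interval DP gives dp[1][13] = 7.

7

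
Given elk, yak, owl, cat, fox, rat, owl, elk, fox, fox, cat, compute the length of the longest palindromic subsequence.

5

Using dp[i][j] = 2 + dp[i+1][j−1] if the ends match, else max(dp[i+1][j], dp[i][j−1]):
dp[1][11] = 5. A witness is cat fox fox fox cat at positions 4,5,9,10,11.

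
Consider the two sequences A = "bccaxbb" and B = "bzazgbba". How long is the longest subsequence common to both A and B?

4

A longest common subsequence is babb (length 4); the LCS DP confirms no longer common subsequence exists.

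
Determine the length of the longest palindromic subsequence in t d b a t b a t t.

One longest palindromic subsequence is ttatt (positions 1,5,7,8,9); it reads the same forward and backward, and the interval DP gives dp[1][9] = 5.

5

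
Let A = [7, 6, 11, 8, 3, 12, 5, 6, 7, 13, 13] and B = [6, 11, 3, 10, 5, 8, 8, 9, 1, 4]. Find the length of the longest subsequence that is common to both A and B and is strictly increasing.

2

For each value that appears in both, track the longest common increasing run ending there.
The best achievable length is 2; one witness is 6, 11 (A-positions 2,3, B-positions 1,2).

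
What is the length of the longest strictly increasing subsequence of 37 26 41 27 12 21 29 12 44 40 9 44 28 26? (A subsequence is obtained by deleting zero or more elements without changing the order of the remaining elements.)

Let dp[i] be the longest increasing subsequence ending at position i. Then dp = [1, 1, 2, 2, 1, 2, 3, 1, 4, 4, 1, 5, 3, 3].
The maximum is 5; one witness is 26, 27, 29, 40, 44 at positions 2,4,7,10,12.

5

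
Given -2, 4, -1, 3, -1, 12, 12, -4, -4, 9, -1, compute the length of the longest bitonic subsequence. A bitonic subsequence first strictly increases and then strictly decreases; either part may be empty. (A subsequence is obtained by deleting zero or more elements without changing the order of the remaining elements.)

6

One longest bitonic subsequence is -2, -1, 3, 12, 9, -1 (positions 1,3,4,6,10,11): it rises to 12 then falls. Length 6 is optimal.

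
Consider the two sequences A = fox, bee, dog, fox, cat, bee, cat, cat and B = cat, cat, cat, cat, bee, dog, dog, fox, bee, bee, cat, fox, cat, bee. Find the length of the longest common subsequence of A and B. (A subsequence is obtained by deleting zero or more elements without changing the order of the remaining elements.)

Backtracking the LCS table gives one alignment: bee (A2,B5) → dog (A3,B7) → fox (A4,B8) → bee (A6,B10) → cat (A7,B11) → cat (A8,B13).
So the longest common subsequence has length 6.

6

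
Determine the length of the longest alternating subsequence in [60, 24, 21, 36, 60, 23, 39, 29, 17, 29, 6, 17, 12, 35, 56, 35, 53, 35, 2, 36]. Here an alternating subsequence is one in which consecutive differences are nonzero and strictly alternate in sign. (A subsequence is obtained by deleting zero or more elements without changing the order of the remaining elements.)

15

A longest alternating subsequence is 60, 24, 36, 23, 39, 17, 29, 6, 17, 12, 56, 35, 53, 35, 36 (positions 1,2,4,6,7,9,10,11,12,13,15,16,17,18,20); its 14 consecutive differences strictly alternate in sign, and length 15 is optimal.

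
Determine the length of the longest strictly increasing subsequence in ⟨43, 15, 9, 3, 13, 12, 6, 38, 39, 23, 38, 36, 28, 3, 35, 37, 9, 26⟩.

Let dp[i] be the longest increasing subsequence ending at position i. Then dp = [1, 1, 1, 1, 2, 2, 2, 3, 4, 3, 4, 4, 4, 1, 5, 6, 3, 4].
The maximum is 6; one witness is 9, 13, 23, 28, 35, 37 at positions 3,5,10,13,15,16.

6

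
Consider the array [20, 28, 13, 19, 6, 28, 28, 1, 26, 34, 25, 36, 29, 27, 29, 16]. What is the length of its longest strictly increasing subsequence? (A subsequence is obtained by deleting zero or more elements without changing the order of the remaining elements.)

Scanning left to right, the best length ending at each element is: 20→1, 28→2, 13→1, 19→2, 6→1, 28→3, 28→3, 1→1, 26→3, 34→4, 25→3, 36→5, 29→4, 27→4, 29→5, 16→2.
So the longest increasing subsequence has length 5, e.g. 13, 19, 28, 34, 36.

5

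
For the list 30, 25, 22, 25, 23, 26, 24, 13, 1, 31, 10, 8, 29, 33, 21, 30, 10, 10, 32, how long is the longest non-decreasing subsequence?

6

Let dp[i] be the longest non-decreasing subsequence ending at position i. Then dp = [1, 1, 1, 2, 2, 3, 3, 1, 1, 4, 2, 2, 4, 5, 3, 5, 3, 4, 6].
The maximum is 6; one witness is 25, 25, 26, 29, 30, 32 at positions 2,4,6,13,16,19.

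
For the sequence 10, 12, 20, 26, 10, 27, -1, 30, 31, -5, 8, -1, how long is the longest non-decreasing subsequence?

7

Scanning left to right, the best length ending at each element is: 10→1, 12→2, 20→3, 26→4, 10→2, 27→5, -1→1, 30→6, 31→7, -5→1, 8→2, -1→2.
So the longest non-decreasing subsequence has length 7, e.g. 10, 12, 20, 26, 27, 30, 31.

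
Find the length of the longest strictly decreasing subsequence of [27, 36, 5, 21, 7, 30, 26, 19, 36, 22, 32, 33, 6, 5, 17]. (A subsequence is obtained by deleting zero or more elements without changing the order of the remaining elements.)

Scanning left to right, the best length ending at each element is: 27→1, 36→1, 5→2, 21→2, 7→3, 30→2, 26→3, 19→4, 36→1, 22→4, 32→2, 33→2, 6→5, 5→6, 17→5.
So the longest decreasing subsequence has length 6, e.g. 36, 30, 26, 19, 6, 5.

6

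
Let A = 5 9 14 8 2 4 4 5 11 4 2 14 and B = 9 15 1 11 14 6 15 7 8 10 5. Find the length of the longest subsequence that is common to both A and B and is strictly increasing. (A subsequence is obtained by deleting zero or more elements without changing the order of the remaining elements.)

For each value that appears in both, track the longest common increasing run ending there.
The best achievable length is 3; one witness is 9, 11, 14 (A-positions 2,9,12, B-positions 1,4,5).

3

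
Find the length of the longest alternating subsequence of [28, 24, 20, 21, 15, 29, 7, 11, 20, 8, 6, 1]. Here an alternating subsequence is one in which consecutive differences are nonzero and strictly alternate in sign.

8

A longest alternating subsequence is 28, 20, 21, 15, 29, 7, 11, 8 (positions 1,3,4,5,6,7,8,10); its 7 consecutive differences strictly alternate in sign, and length 8 is optimal.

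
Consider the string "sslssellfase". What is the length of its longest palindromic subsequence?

Using dp[i][j] = 2 + dp[i+1][j−1] if the ends match, else max(dp[i+1][j], dp[i][j−1]):
dp[1][12] = 6. A witness is slssls at positions 2,3,4,5,8,11.

6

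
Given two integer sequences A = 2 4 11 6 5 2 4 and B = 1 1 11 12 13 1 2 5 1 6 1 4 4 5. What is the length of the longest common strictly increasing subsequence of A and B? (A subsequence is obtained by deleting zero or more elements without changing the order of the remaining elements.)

3

A longest common strictly increasing subsequence is 2, 4, 5 (length 3); it appears in order in both A and B, and no longer such subsequence exists.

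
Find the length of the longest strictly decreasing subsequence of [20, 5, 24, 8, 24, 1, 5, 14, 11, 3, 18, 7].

Let dp[i] be the longest decreasing subsequence ending at position i. Then dp = [1, 2, 1, 2, 1, 3, 3, 2, 3, 4, 2, 4].
The maximum is 4; one witness is 20, 8, 5, 3 at positions 1,4,7,10.

4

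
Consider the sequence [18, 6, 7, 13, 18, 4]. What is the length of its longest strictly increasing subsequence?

Let dp[i] be the longest increasing subsequence ending at position i. Then dp = [1, 1, 2, 3, 4, 1].
The maximum is 4; one witness is 6, 7, 13, 18 at positions 2,3,4,5.

4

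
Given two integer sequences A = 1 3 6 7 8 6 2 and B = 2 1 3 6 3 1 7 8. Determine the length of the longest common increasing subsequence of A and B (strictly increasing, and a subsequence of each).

A longest common strictly increasing subsequence is 1, 3, 6, 7, 8 (length 5); it appears in order in both A and B, and no longer such subsequence exists.

5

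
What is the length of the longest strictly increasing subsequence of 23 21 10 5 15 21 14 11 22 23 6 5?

5

One longest increasing subsequence is 10, 15, 21, 22, 23 (positions 3,5,6,9,10), of length 5; no longer one exists.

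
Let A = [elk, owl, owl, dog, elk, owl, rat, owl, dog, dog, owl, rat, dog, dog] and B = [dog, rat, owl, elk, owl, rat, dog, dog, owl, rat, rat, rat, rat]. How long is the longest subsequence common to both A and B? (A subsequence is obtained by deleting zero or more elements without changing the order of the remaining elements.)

8

A longest common subsequence is owl, elk, owl, rat, dog, dog, owl, rat (length 8); the LCS DP confirms no longer common subsequence exists.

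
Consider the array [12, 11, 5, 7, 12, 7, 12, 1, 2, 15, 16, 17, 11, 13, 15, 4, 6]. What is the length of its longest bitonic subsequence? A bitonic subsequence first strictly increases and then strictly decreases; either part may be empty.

One longest bitonic subsequence is 5, 7, 12, 15, 16, 17, 15, 6 (positions 3,4,5,10,11,12,15,17): it rises to 17 then falls. Length 8 is optimal.

8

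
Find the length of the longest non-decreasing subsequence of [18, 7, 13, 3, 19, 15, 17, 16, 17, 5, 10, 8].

5

One longest non-decreasing subsequence is 7, 13, 15, 17, 17 (positions 2,3,6,7,9), of length 5; no longer one exists.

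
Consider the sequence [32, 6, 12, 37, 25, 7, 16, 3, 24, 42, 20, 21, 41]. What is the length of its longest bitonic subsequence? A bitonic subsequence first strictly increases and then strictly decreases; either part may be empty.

6

Let inc[i] be the LIS ending at i and dec[i] the longest strictly decreasing subsequence starting at i. inc = [1, 1, 2, 3, 3, 2, 3, 1, 4, 5, 4, 5, 6], dec = [4, 2, 3, 4, 3, 2, 2, 1, 2, 2, 1, 1, 1].
max_i inc[i]+dec[i]−1 = 6, with one witness 6, 12, 37, 25, 24, 21.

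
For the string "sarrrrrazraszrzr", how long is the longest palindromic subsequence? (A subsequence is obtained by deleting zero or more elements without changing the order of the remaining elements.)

Using dp[i][j] = 2 + dp[i+1][j−1] if the ends match, else max(dp[i+1][j], dp[i][j−1]):
dp[1][16] = 10. A witness is sarrrrrras at positions 1,2,3,4,5,6,7,10,11,12.

10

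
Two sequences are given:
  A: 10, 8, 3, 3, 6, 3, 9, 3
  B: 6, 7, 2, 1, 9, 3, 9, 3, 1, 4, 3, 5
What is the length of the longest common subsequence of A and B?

Backtracking the LCS table gives one alignment: 6 (A5,B1) → 3 (A6,B6) → 9 (A7,B7) → 3 (A8,B11).
So the longest common subsequence has length 4.

4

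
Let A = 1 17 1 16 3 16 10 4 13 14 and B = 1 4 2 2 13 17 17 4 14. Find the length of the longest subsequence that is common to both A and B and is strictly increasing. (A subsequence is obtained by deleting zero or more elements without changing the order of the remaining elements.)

4

For each value that appears in both, track the longest common increasing run ending there.
The best achievable length is 4; one witness is 1, 4, 13, 14 (A-positions 1,8,9,10, B-positions 1,2,5,9).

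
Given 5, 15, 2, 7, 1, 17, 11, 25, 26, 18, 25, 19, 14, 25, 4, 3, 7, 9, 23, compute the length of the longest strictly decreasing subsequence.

One longest decreasing subsequence is 26, 25, 19, 14, 4, 3 (positions 9,11,12,13,15,16), of length 6; no longer one exists.

6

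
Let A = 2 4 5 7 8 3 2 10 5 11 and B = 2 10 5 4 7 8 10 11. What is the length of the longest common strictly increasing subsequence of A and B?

For each value that appears in both, track the longest common increasing run ending there.
The best achievable length is 6; one witness is 2, 5, 7, 8, 10, 11 (A-positions 1,3,4,5,8,10, B-positions 1,3,5,6,7,8).

6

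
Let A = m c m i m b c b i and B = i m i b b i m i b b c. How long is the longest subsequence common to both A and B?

5

Backtracking the LCS table gives one alignment: m (A1,B2) → m (A3,B7) → i (A4,B8) → b (A6,B10) → c (A7,B11).
So the longest common subsequence has length 5.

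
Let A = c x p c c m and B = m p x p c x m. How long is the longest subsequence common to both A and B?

4

Backtracking the LCS table gives one alignment: x (A2,B3) → p (A3,B4) → c (A4,B5) → m (A6,B7).
So the longest common subsequence has length 4.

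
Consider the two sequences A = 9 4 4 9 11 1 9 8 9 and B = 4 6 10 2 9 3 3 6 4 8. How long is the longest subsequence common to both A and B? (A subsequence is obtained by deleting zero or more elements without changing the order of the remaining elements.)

Backtracking the LCS table gives one alignment: 9 (A1,B5) → 4 (A3,B9) → 8 (A8,B10).
So the longest common subsequence has length 3.

3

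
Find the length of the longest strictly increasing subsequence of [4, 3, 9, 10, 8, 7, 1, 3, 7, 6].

Scanning left to right, the best length ending at each element is: 4→1, 3→1, 9→2, 10→3, 8→2, 7→2, 1→1, 3→2, 7→3, 6→3.
So the longest increasing subsequence has length 3, e.g. 4, 9, 10.

3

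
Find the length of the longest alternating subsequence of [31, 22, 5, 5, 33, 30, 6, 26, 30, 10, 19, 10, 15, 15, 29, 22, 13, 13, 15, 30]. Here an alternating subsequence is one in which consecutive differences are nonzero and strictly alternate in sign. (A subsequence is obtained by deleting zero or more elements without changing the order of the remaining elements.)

Track the best alternating length ending on an up-step vs a down-step at each position: up/down = 1/1, 1/2, 1/2, 1/2, 3/1, 3/4, 3/4, 5/4, 5/4, 5/6, 7/6, 5/8, 9/8, 9/8, 9/6, 9/10, 9/10, 9/10, 11/10, 11/4.
The maximum over both is 11; one such subsequence is 31, 22, 33, 6, 26, 10, 19, 10, 15, 13, 15.

11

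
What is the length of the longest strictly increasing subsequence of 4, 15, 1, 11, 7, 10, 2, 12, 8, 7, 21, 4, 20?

5

Let dp[i] be the longest increasing subsequence ending at position i. Then dp = [1, 2, 1, 2, 2, 3, 2, 4, 3, 3, 5, 3, 5].
The maximum is 5; one witness is 4, 7, 10, 12, 21 at positions 1,5,6,8,11.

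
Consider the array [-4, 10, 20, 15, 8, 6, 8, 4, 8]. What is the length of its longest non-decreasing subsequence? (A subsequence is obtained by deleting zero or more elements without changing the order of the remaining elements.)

4

Scanning left to right, the best length ending at each element is: -4→1, 10→2, 20→3, 15→3, 8→2, 6→2, 8→3, 4→2, 8→4.
So the longest non-decreasing subsequence has length 4, e.g. -4, 8, 8, 8.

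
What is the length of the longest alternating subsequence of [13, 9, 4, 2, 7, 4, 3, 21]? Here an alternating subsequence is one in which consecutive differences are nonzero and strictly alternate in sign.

5

A longest alternating subsequence is 13, 4, 7, 4, 21 (positions 1,3,5,6,8); its 4 consecutive differences strictly alternate in sign, and length 5 is optimal.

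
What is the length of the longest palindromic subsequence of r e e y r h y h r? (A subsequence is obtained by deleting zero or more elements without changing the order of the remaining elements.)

5

One longest palindromic subsequence is rhyhr (positions 1,6,7,8,9); it reads the same forward and backward, and the interval DP gives dp[1][9] = 5.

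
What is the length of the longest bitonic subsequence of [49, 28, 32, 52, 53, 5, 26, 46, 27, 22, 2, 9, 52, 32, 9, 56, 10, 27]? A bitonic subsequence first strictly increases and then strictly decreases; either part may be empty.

8

One longest bitonic subsequence is 28, 32, 52, 53, 46, 27, 22, 10 (positions 2,3,4,5,8,9,10,17): it rises to 53 then falls. Length 8 is optimal.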